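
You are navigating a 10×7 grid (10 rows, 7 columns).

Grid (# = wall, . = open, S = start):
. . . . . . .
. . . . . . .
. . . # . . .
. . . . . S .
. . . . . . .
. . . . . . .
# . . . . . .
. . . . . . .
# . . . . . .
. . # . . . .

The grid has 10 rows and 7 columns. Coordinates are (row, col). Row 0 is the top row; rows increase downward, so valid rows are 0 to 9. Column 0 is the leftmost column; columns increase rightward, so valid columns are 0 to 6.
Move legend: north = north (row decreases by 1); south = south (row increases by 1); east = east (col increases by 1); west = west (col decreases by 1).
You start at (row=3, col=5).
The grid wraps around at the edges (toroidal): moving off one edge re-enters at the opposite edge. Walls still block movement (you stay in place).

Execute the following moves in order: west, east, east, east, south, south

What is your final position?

Start: (row=3, col=5)
  west (west): (row=3, col=5) -> (row=3, col=4)
  east (east): (row=3, col=4) -> (row=3, col=5)
  east (east): (row=3, col=5) -> (row=3, col=6)
  east (east): (row=3, col=6) -> (row=3, col=0)
  south (south): (row=3, col=0) -> (row=4, col=0)
  south (south): (row=4, col=0) -> (row=5, col=0)
Final: (row=5, col=0)

Answer: Final position: (row=5, col=0)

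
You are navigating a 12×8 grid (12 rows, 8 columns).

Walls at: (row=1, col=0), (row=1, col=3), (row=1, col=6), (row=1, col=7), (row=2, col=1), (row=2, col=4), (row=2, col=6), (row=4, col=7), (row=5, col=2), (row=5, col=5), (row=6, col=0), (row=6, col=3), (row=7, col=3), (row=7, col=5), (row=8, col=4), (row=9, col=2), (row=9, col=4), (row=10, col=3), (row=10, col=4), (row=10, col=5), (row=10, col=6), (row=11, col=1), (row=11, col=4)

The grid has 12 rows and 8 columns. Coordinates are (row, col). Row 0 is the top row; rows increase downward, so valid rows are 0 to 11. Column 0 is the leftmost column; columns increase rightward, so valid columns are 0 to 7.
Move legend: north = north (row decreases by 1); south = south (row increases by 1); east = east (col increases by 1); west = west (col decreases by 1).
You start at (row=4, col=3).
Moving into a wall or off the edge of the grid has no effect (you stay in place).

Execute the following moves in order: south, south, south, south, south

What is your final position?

Answer: Final position: (row=5, col=3)

Derivation:
Start: (row=4, col=3)
  south (south): (row=4, col=3) -> (row=5, col=3)
  [×4]south (south): blocked, stay at (row=5, col=3)
Final: (row=5, col=3)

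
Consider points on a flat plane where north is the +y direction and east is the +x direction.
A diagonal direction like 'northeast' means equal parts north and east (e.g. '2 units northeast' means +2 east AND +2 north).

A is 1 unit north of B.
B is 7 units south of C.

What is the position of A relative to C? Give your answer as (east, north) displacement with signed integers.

Place C at the origin (east=0, north=0).
  B is 7 units south of C: delta (east=+0, north=-7); B at (east=0, north=-7).
  A is 1 unit north of B: delta (east=+0, north=+1); A at (east=0, north=-6).
Therefore A relative to C: (east=0, north=-6).

Answer: A is at (east=0, north=-6) relative to C.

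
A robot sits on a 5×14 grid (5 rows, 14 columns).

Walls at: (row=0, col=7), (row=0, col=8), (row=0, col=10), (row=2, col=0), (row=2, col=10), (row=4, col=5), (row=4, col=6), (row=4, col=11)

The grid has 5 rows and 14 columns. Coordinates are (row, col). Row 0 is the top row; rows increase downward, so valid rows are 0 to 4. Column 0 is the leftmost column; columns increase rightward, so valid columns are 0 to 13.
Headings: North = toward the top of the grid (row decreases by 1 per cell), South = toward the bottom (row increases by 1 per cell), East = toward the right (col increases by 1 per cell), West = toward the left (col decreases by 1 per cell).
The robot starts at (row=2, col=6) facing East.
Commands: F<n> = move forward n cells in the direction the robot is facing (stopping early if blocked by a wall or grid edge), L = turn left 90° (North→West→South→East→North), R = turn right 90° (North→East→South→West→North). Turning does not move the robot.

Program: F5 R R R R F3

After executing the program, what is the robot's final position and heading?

Start: (row=2, col=6), facing East
  F5: move forward 3/5 (blocked), now at (row=2, col=9)
  R: turn right, now facing South
  R: turn right, now facing West
  R: turn right, now facing North
  R: turn right, now facing East
  F3: move forward 0/3 (blocked), now at (row=2, col=9)
Final: (row=2, col=9), facing East

Answer: Final position: (row=2, col=9), facing East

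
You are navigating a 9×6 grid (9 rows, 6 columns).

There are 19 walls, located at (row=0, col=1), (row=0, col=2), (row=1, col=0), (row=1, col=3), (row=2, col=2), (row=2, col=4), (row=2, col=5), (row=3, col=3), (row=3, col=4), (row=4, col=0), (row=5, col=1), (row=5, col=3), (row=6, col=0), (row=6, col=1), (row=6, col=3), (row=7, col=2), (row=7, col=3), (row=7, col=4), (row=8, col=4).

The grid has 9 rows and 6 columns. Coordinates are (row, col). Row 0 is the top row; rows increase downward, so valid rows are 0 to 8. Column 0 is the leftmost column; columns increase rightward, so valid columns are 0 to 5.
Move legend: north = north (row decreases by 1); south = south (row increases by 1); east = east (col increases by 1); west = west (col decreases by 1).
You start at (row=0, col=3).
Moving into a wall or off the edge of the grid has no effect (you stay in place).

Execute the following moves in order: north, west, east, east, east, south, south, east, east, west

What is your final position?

Answer: Final position: (row=1, col=4)

Derivation:
Start: (row=0, col=3)
  north (north): blocked, stay at (row=0, col=3)
  west (west): blocked, stay at (row=0, col=3)
  east (east): (row=0, col=3) -> (row=0, col=4)
  east (east): (row=0, col=4) -> (row=0, col=5)
  east (east): blocked, stay at (row=0, col=5)
  south (south): (row=0, col=5) -> (row=1, col=5)
  south (south): blocked, stay at (row=1, col=5)
  east (east): blocked, stay at (row=1, col=5)
  east (east): blocked, stay at (row=1, col=5)
  west (west): (row=1, col=5) -> (row=1, col=4)
Final: (row=1, col=4)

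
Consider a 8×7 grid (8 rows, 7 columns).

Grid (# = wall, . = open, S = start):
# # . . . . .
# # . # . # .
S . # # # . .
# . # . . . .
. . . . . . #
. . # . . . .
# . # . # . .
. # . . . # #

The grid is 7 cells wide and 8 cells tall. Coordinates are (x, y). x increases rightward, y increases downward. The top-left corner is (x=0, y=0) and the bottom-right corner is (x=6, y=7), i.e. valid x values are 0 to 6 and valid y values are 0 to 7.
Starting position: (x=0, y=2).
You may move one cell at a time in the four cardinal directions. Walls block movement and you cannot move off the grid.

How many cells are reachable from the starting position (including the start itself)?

Answer: Reachable cells: 36

Derivation:
BFS flood-fill from (x=0, y=2):
  Distance 0: (x=0, y=2)
  Distance 1: (x=1, y=2)
  Distance 2: (x=1, y=3)
  Distance 3: (x=1, y=4)
  Distance 4: (x=0, y=4), (x=2, y=4), (x=1, y=5)
  Distance 5: (x=3, y=4), (x=0, y=5), (x=1, y=6)
  Distance 6: (x=3, y=3), (x=4, y=4), (x=3, y=5)
  Distance 7: (x=4, y=3), (x=5, y=4), (x=4, y=5), (x=3, y=6)
  Distance 8: (x=5, y=3), (x=5, y=5), (x=3, y=7)
  Distance 9: (x=5, y=2), (x=6, y=3), (x=6, y=5), (x=5, y=6), (x=2, y=7), (x=4, y=7)
  Distance 10: (x=6, y=2), (x=6, y=6)
  Distance 11: (x=6, y=1)
  Distance 12: (x=6, y=0)
  Distance 13: (x=5, y=0)
  Distance 14: (x=4, y=0)
  Distance 15: (x=3, y=0), (x=4, y=1)
  Distance 16: (x=2, y=0)
  Distance 17: (x=2, y=1)
Total reachable: 36 (grid has 37 open cells total)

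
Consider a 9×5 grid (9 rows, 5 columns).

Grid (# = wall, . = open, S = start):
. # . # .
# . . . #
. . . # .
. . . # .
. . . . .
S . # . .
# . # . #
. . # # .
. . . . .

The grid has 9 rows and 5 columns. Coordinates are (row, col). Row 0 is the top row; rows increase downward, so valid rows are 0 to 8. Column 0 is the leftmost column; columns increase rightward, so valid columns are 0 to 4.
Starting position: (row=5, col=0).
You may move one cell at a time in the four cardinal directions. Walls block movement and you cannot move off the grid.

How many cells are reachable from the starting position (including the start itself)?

Answer: Reachable cells: 31

Derivation:
BFS flood-fill from (row=5, col=0):
  Distance 0: (row=5, col=0)
  Distance 1: (row=4, col=0), (row=5, col=1)
  Distance 2: (row=3, col=0), (row=4, col=1), (row=6, col=1)
  Distance 3: (row=2, col=0), (row=3, col=1), (row=4, col=2), (row=7, col=1)
  Distance 4: (row=2, col=1), (row=3, col=2), (row=4, col=3), (row=7, col=0), (row=8, col=1)
  Distance 5: (row=1, col=1), (row=2, col=2), (row=4, col=4), (row=5, col=3), (row=8, col=0), (row=8, col=2)
  Distance 6: (row=1, col=2), (row=3, col=4), (row=5, col=4), (row=6, col=3), (row=8, col=3)
  Distance 7: (row=0, col=2), (row=1, col=3), (row=2, col=4), (row=8, col=4)
  Distance 8: (row=7, col=4)
Total reachable: 31 (grid has 33 open cells total)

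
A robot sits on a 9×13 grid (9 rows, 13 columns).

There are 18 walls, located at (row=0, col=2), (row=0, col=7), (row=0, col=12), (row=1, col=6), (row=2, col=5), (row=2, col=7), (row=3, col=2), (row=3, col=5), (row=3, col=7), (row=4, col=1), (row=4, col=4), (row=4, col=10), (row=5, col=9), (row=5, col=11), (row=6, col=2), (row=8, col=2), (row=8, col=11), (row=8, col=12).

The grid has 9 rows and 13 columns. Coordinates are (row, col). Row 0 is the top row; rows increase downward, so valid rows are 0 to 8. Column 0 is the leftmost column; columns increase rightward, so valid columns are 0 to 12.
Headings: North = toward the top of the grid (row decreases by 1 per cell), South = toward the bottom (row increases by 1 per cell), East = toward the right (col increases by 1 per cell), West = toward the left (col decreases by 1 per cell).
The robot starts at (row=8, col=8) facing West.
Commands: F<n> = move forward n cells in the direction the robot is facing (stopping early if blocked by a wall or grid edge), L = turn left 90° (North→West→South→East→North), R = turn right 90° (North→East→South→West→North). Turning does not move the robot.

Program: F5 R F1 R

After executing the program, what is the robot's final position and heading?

Answer: Final position: (row=7, col=3), facing East

Derivation:
Start: (row=8, col=8), facing West
  F5: move forward 5, now at (row=8, col=3)
  R: turn right, now facing North
  F1: move forward 1, now at (row=7, col=3)
  R: turn right, now facing East
Final: (row=7, col=3), facing East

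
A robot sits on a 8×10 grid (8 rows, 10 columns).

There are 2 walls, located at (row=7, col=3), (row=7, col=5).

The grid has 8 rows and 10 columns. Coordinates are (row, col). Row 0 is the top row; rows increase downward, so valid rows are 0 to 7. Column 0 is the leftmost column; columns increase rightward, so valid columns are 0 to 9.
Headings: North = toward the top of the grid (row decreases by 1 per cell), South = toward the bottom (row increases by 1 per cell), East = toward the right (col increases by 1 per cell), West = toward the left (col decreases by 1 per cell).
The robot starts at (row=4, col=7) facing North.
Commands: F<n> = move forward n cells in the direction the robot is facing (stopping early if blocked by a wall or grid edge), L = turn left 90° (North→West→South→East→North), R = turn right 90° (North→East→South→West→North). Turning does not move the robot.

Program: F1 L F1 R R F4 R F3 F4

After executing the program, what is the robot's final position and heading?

Answer: Final position: (row=7, col=9), facing South

Derivation:
Start: (row=4, col=7), facing North
  F1: move forward 1, now at (row=3, col=7)
  L: turn left, now facing West
  F1: move forward 1, now at (row=3, col=6)
  R: turn right, now facing North
  R: turn right, now facing East
  F4: move forward 3/4 (blocked), now at (row=3, col=9)
  R: turn right, now facing South
  F3: move forward 3, now at (row=6, col=9)
  F4: move forward 1/4 (blocked), now at (row=7, col=9)
Final: (row=7, col=9), facing South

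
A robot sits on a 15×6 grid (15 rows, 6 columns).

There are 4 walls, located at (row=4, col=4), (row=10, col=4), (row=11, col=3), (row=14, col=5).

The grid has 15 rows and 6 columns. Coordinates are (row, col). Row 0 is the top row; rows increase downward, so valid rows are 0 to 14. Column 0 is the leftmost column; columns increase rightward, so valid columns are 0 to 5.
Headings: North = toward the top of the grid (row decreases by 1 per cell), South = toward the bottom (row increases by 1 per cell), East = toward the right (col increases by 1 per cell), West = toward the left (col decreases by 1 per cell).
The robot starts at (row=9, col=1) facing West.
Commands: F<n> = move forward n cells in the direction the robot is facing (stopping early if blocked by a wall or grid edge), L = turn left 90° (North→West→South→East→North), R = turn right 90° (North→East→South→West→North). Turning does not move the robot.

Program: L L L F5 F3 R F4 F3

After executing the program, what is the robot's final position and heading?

Answer: Final position: (row=1, col=5), facing East

Derivation:
Start: (row=9, col=1), facing West
  L: turn left, now facing South
  L: turn left, now facing East
  L: turn left, now facing North
  F5: move forward 5, now at (row=4, col=1)
  F3: move forward 3, now at (row=1, col=1)
  R: turn right, now facing East
  F4: move forward 4, now at (row=1, col=5)
  F3: move forward 0/3 (blocked), now at (row=1, col=5)
Final: (row=1, col=5), facing East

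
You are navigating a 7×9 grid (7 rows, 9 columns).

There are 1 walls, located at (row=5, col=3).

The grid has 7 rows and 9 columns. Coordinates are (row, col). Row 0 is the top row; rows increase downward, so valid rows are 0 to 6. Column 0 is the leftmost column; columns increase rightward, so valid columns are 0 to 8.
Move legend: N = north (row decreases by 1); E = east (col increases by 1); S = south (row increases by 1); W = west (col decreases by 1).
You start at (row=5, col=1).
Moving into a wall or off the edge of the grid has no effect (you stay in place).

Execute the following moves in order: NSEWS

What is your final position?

Start: (row=5, col=1)
  N (north): (row=5, col=1) -> (row=4, col=1)
  S (south): (row=4, col=1) -> (row=5, col=1)
  E (east): (row=5, col=1) -> (row=5, col=2)
  W (west): (row=5, col=2) -> (row=5, col=1)
  S (south): (row=5, col=1) -> (row=6, col=1)
Final: (row=6, col=1)

Answer: Final position: (row=6, col=1)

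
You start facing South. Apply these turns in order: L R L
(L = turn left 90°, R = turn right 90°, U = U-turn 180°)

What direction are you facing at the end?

Start: South
  L (left (90° counter-clockwise)) -> East
  R (right (90° clockwise)) -> South
  L (left (90° counter-clockwise)) -> East
Final: East

Answer: Final heading: East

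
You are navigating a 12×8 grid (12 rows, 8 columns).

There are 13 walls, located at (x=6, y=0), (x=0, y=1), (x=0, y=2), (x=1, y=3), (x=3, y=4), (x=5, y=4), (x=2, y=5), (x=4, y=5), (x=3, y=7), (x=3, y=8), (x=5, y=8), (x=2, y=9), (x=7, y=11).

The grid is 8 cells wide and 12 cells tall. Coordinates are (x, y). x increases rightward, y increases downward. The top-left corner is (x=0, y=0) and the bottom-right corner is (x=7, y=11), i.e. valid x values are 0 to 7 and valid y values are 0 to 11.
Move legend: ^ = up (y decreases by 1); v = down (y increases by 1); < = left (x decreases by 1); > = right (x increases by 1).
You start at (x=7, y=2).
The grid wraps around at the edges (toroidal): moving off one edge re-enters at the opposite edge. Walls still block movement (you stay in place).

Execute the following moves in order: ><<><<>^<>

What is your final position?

Start: (x=7, y=2)
  > (right): blocked, stay at (x=7, y=2)
  < (left): (x=7, y=2) -> (x=6, y=2)
  < (left): (x=6, y=2) -> (x=5, y=2)
  > (right): (x=5, y=2) -> (x=6, y=2)
  < (left): (x=6, y=2) -> (x=5, y=2)
  < (left): (x=5, y=2) -> (x=4, y=2)
  > (right): (x=4, y=2) -> (x=5, y=2)
  ^ (up): (x=5, y=2) -> (x=5, y=1)
  < (left): (x=5, y=1) -> (x=4, y=1)
  > (right): (x=4, y=1) -> (x=5, y=1)
Final: (x=5, y=1)

Answer: Final position: (x=5, y=1)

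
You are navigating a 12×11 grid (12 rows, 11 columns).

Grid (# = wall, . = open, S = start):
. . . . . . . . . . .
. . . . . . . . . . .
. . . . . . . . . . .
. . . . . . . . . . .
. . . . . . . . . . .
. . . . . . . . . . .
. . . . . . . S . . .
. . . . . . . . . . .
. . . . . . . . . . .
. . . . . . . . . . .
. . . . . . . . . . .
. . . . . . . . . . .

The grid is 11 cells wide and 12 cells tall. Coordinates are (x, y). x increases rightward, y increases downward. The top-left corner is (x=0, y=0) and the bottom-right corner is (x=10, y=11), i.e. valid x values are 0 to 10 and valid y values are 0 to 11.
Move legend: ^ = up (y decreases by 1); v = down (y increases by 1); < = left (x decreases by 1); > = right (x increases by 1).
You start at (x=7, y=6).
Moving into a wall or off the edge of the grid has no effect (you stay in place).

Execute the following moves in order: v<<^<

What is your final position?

Answer: Final position: (x=4, y=6)

Derivation:
Start: (x=7, y=6)
  v (down): (x=7, y=6) -> (x=7, y=7)
  < (left): (x=7, y=7) -> (x=6, y=7)
  < (left): (x=6, y=7) -> (x=5, y=7)
  ^ (up): (x=5, y=7) -> (x=5, y=6)
  < (left): (x=5, y=6) -> (x=4, y=6)
Final: (x=4, y=6)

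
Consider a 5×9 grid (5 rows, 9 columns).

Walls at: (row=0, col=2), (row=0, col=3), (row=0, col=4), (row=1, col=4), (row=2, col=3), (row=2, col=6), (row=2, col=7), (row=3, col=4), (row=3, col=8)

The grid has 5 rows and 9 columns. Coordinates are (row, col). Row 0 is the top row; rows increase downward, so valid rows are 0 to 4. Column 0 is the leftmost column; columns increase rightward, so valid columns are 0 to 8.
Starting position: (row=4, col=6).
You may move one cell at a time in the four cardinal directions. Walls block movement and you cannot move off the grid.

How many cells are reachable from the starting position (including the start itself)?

BFS flood-fill from (row=4, col=6):
  Distance 0: (row=4, col=6)
  Distance 1: (row=3, col=6), (row=4, col=5), (row=4, col=7)
  Distance 2: (row=3, col=5), (row=3, col=7), (row=4, col=4), (row=4, col=8)
  Distance 3: (row=2, col=5), (row=4, col=3)
  Distance 4: (row=1, col=5), (row=2, col=4), (row=3, col=3), (row=4, col=2)
  Distance 5: (row=0, col=5), (row=1, col=6), (row=3, col=2), (row=4, col=1)
  Distance 6: (row=0, col=6), (row=1, col=7), (row=2, col=2), (row=3, col=1), (row=4, col=0)
  Distance 7: (row=0, col=7), (row=1, col=2), (row=1, col=8), (row=2, col=1), (row=3, col=0)
  Distance 8: (row=0, col=8), (row=1, col=1), (row=1, col=3), (row=2, col=0), (row=2, col=8)
  Distance 9: (row=0, col=1), (row=1, col=0)
  Distance 10: (row=0, col=0)
Total reachable: 36 (grid has 36 open cells total)

Answer: Reachable cells: 36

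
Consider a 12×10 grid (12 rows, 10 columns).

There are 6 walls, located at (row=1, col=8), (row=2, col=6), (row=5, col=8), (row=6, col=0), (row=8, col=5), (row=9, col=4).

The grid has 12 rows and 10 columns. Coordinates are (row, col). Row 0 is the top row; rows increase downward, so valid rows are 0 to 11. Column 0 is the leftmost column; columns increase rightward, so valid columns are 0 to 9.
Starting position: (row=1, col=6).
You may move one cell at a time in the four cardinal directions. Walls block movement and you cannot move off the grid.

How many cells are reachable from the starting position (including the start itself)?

Answer: Reachable cells: 114

Derivation:
BFS flood-fill from (row=1, col=6):
  Distance 0: (row=1, col=6)
  Distance 1: (row=0, col=6), (row=1, col=5), (row=1, col=7)
  Distance 2: (row=0, col=5), (row=0, col=7), (row=1, col=4), (row=2, col=5), (row=2, col=7)
  Distance 3: (row=0, col=4), (row=0, col=8), (row=1, col=3), (row=2, col=4), (row=2, col=8), (row=3, col=5), (row=3, col=7)
  Distance 4: (row=0, col=3), (row=0, col=9), (row=1, col=2), (row=2, col=3), (row=2, col=9), (row=3, col=4), (row=3, col=6), (row=3, col=8), (row=4, col=5), (row=4, col=7)
  Distance 5: (row=0, col=2), (row=1, col=1), (row=1, col=9), (row=2, col=2), (row=3, col=3), (row=3, col=9), (row=4, col=4), (row=4, col=6), (row=4, col=8), (row=5, col=5), (row=5, col=7)
  Distance 6: (row=0, col=1), (row=1, col=0), (row=2, col=1), (row=3, col=2), (row=4, col=3), (row=4, col=9), (row=5, col=4), (row=5, col=6), (row=6, col=5), (row=6, col=7)
  Distance 7: (row=0, col=0), (row=2, col=0), (row=3, col=1), (row=4, col=2), (row=5, col=3), (row=5, col=9), (row=6, col=4), (row=6, col=6), (row=6, col=8), (row=7, col=5), (row=7, col=7)
  Distance 8: (row=3, col=0), (row=4, col=1), (row=5, col=2), (row=6, col=3), (row=6, col=9), (row=7, col=4), (row=7, col=6), (row=7, col=8), (row=8, col=7)
  Distance 9: (row=4, col=0), (row=5, col=1), (row=6, col=2), (row=7, col=3), (row=7, col=9), (row=8, col=4), (row=8, col=6), (row=8, col=8), (row=9, col=7)
  Distance 10: (row=5, col=0), (row=6, col=1), (row=7, col=2), (row=8, col=3), (row=8, col=9), (row=9, col=6), (row=9, col=8), (row=10, col=7)
  Distance 11: (row=7, col=1), (row=8, col=2), (row=9, col=3), (row=9, col=5), (row=9, col=9), (row=10, col=6), (row=10, col=8), (row=11, col=7)
  Distance 12: (row=7, col=0), (row=8, col=1), (row=9, col=2), (row=10, col=3), (row=10, col=5), (row=10, col=9), (row=11, col=6), (row=11, col=8)
  Distance 13: (row=8, col=0), (row=9, col=1), (row=10, col=2), (row=10, col=4), (row=11, col=3), (row=11, col=5), (row=11, col=9)
  Distance 14: (row=9, col=0), (row=10, col=1), (row=11, col=2), (row=11, col=4)
  Distance 15: (row=10, col=0), (row=11, col=1)
  Distance 16: (row=11, col=0)
Total reachable: 114 (grid has 114 open cells total)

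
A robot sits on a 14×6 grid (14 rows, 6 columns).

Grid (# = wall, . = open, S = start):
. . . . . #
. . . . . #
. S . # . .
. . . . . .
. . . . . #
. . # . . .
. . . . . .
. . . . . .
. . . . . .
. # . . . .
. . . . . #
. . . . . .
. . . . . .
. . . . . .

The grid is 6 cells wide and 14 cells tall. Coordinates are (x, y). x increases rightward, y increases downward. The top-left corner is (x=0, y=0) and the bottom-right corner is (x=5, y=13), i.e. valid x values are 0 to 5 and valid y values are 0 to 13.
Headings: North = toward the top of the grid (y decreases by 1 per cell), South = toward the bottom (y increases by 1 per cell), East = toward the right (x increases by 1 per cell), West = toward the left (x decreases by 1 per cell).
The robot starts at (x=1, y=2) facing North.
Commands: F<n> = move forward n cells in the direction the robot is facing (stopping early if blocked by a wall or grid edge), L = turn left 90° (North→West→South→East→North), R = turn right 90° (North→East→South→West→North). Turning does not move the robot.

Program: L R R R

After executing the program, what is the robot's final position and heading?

Start: (x=1, y=2), facing North
  L: turn left, now facing West
  R: turn right, now facing North
  R: turn right, now facing East
  R: turn right, now facing South
Final: (x=1, y=2), facing South

Answer: Final position: (x=1, y=2), facing South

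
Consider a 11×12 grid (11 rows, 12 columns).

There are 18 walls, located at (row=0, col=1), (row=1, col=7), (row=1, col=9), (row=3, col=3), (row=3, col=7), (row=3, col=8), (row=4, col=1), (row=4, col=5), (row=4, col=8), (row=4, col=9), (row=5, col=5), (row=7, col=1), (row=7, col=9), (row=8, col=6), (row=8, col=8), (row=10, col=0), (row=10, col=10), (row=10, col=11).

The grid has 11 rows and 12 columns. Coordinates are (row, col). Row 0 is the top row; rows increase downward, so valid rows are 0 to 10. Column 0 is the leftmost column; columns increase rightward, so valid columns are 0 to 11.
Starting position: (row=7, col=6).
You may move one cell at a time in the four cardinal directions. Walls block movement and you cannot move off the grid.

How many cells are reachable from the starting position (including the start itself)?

BFS flood-fill from (row=7, col=6):
  Distance 0: (row=7, col=6)
  Distance 1: (row=6, col=6), (row=7, col=5), (row=7, col=7)
  Distance 2: (row=5, col=6), (row=6, col=5), (row=6, col=7), (row=7, col=4), (row=7, col=8), (row=8, col=5), (row=8, col=7)
  Distance 3: (row=4, col=6), (row=5, col=7), (row=6, col=4), (row=6, col=8), (row=7, col=3), (row=8, col=4), (row=9, col=5), (row=9, col=7)
  Distance 4: (row=3, col=6), (row=4, col=7), (row=5, col=4), (row=5, col=8), (row=6, col=3), (row=6, col=9), (row=7, col=2), (row=8, col=3), (row=9, col=4), (row=9, col=6), (row=9, col=8), (row=10, col=5), (row=10, col=7)
  Distance 5: (row=2, col=6), (row=3, col=5), (row=4, col=4), (row=5, col=3), (row=5, col=9), (row=6, col=2), (row=6, col=10), (row=8, col=2), (row=9, col=3), (row=9, col=9), (row=10, col=4), (row=10, col=6), (row=10, col=8)
  Distance 6: (row=1, col=6), (row=2, col=5), (row=2, col=7), (row=3, col=4), (row=4, col=3), (row=5, col=2), (row=5, col=10), (row=6, col=1), (row=6, col=11), (row=7, col=10), (row=8, col=1), (row=8, col=9), (row=9, col=2), (row=9, col=10), (row=10, col=3), (row=10, col=9)
  Distance 7: (row=0, col=6), (row=1, col=5), (row=2, col=4), (row=2, col=8), (row=4, col=2), (row=4, col=10), (row=5, col=1), (row=5, col=11), (row=6, col=0), (row=7, col=11), (row=8, col=0), (row=8, col=10), (row=9, col=1), (row=9, col=11), (row=10, col=2)
  Distance 8: (row=0, col=5), (row=0, col=7), (row=1, col=4), (row=1, col=8), (row=2, col=3), (row=2, col=9), (row=3, col=2), (row=3, col=10), (row=4, col=11), (row=5, col=0), (row=7, col=0), (row=8, col=11), (row=9, col=0), (row=10, col=1)
  Distance 9: (row=0, col=4), (row=0, col=8), (row=1, col=3), (row=2, col=2), (row=2, col=10), (row=3, col=1), (row=3, col=9), (row=3, col=11), (row=4, col=0)
  Distance 10: (row=0, col=3), (row=0, col=9), (row=1, col=2), (row=1, col=10), (row=2, col=1), (row=2, col=11), (row=3, col=0)
  Distance 11: (row=0, col=2), (row=0, col=10), (row=1, col=1), (row=1, col=11), (row=2, col=0)
  Distance 12: (row=0, col=11), (row=1, col=0)
  Distance 13: (row=0, col=0)
Total reachable: 114 (grid has 114 open cells total)

Answer: Reachable cells: 114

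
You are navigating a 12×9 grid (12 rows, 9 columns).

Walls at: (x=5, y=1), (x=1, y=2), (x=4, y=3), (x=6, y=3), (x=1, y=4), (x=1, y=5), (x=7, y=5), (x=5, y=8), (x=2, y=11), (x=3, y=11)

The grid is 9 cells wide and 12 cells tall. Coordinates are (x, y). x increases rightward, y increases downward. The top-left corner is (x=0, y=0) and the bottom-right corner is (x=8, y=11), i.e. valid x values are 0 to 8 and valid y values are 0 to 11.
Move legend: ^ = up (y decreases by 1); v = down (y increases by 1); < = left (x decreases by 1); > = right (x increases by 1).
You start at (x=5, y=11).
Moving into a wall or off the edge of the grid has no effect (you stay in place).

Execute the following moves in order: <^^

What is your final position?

Start: (x=5, y=11)
  < (left): (x=5, y=11) -> (x=4, y=11)
  ^ (up): (x=4, y=11) -> (x=4, y=10)
  ^ (up): (x=4, y=10) -> (x=4, y=9)
Final: (x=4, y=9)

Answer: Final position: (x=4, y=9)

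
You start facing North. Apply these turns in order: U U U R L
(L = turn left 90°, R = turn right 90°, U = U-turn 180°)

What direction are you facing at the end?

Answer: Final heading: South

Derivation:
Start: North
  U (U-turn (180°)) -> South
  U (U-turn (180°)) -> North
  U (U-turn (180°)) -> South
  R (right (90° clockwise)) -> West
  L (left (90° counter-clockwise)) -> South
Final: South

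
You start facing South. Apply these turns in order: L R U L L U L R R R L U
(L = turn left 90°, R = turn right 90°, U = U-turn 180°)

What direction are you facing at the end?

Answer: Final heading: West

Derivation:
Start: South
  L (left (90° counter-clockwise)) -> East
  R (right (90° clockwise)) -> South
  U (U-turn (180°)) -> North
  L (left (90° counter-clockwise)) -> West
  L (left (90° counter-clockwise)) -> South
  U (U-turn (180°)) -> North
  L (left (90° counter-clockwise)) -> West
  R (right (90° clockwise)) -> North
  R (right (90° clockwise)) -> East
  R (right (90° clockwise)) -> South
  L (left (90° counter-clockwise)) -> East
  U (U-turn (180°)) -> West
Final: West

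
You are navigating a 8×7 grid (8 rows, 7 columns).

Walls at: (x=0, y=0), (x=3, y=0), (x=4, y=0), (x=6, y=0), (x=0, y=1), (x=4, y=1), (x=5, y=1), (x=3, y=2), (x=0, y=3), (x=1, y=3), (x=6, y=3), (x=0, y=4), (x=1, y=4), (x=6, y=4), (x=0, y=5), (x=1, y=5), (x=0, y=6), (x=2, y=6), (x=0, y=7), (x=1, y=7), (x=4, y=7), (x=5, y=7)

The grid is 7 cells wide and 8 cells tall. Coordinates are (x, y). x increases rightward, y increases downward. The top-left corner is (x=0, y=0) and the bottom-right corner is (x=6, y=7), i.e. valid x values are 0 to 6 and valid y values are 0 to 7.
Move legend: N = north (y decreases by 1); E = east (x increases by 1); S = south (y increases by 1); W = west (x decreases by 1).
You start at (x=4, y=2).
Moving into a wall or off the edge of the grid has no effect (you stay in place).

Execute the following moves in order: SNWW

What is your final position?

Answer: Final position: (x=4, y=2)

Derivation:
Start: (x=4, y=2)
  S (south): (x=4, y=2) -> (x=4, y=3)
  N (north): (x=4, y=3) -> (x=4, y=2)
  W (west): blocked, stay at (x=4, y=2)
  W (west): blocked, stay at (x=4, y=2)
Final: (x=4, y=2)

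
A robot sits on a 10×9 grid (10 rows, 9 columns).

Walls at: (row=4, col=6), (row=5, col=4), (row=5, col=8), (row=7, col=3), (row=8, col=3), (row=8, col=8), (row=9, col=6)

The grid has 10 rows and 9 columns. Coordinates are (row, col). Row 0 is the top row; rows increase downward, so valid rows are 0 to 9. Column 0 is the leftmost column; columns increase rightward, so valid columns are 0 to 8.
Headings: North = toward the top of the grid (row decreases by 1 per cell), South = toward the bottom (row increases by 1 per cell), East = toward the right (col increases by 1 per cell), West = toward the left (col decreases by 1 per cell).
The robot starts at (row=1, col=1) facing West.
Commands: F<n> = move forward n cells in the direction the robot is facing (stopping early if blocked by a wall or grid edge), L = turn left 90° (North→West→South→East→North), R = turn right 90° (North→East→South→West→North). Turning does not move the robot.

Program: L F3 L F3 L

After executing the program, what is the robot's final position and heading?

Answer: Final position: (row=4, col=4), facing North

Derivation:
Start: (row=1, col=1), facing West
  L: turn left, now facing South
  F3: move forward 3, now at (row=4, col=1)
  L: turn left, now facing East
  F3: move forward 3, now at (row=4, col=4)
  L: turn left, now facing North
Final: (row=4, col=4), facing North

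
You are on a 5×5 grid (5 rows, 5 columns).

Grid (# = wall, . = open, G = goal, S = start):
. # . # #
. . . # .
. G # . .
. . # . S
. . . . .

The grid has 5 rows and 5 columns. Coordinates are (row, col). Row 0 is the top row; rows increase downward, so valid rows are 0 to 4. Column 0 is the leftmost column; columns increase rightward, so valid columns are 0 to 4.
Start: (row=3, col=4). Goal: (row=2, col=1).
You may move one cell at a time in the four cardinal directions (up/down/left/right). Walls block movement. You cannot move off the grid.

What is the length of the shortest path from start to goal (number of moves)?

BFS from (row=3, col=4) until reaching (row=2, col=1):
  Distance 0: (row=3, col=4)
  Distance 1: (row=2, col=4), (row=3, col=3), (row=4, col=4)
  Distance 2: (row=1, col=4), (row=2, col=3), (row=4, col=3)
  Distance 3: (row=4, col=2)
  Distance 4: (row=4, col=1)
  Distance 5: (row=3, col=1), (row=4, col=0)
  Distance 6: (row=2, col=1), (row=3, col=0)  <- goal reached here
One shortest path (6 moves): (row=3, col=4) -> (row=3, col=3) -> (row=4, col=3) -> (row=4, col=2) -> (row=4, col=1) -> (row=3, col=1) -> (row=2, col=1)

Answer: Shortest path length: 6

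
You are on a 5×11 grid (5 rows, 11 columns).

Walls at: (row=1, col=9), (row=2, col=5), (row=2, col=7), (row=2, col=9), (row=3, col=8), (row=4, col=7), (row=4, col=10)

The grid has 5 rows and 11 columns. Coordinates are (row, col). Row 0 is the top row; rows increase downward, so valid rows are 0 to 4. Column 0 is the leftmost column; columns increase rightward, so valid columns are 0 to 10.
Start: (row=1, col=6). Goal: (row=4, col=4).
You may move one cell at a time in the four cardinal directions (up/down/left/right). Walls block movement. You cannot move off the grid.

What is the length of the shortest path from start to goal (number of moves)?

Answer: Shortest path length: 5

Derivation:
BFS from (row=1, col=6) until reaching (row=4, col=4):
  Distance 0: (row=1, col=6)
  Distance 1: (row=0, col=6), (row=1, col=5), (row=1, col=7), (row=2, col=6)
  Distance 2: (row=0, col=5), (row=0, col=7), (row=1, col=4), (row=1, col=8), (row=3, col=6)
  Distance 3: (row=0, col=4), (row=0, col=8), (row=1, col=3), (row=2, col=4), (row=2, col=8), (row=3, col=5), (row=3, col=7), (row=4, col=6)
  Distance 4: (row=0, col=3), (row=0, col=9), (row=1, col=2), (row=2, col=3), (row=3, col=4), (row=4, col=5)
  Distance 5: (row=0, col=2), (row=0, col=10), (row=1, col=1), (row=2, col=2), (row=3, col=3), (row=4, col=4)  <- goal reached here
One shortest path (5 moves): (row=1, col=6) -> (row=1, col=5) -> (row=1, col=4) -> (row=2, col=4) -> (row=3, col=4) -> (row=4, col=4)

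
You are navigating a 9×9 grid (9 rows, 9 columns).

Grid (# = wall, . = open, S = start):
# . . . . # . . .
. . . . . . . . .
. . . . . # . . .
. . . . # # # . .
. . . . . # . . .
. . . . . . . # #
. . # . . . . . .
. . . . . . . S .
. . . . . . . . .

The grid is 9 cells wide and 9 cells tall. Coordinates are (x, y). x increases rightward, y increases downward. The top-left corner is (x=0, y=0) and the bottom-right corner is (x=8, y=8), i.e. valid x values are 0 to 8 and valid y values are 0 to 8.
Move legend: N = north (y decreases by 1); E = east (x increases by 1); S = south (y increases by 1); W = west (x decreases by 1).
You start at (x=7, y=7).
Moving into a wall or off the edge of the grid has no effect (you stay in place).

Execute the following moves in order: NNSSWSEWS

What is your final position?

Start: (x=7, y=7)
  N (north): (x=7, y=7) -> (x=7, y=6)
  N (north): blocked, stay at (x=7, y=6)
  S (south): (x=7, y=6) -> (x=7, y=7)
  S (south): (x=7, y=7) -> (x=7, y=8)
  W (west): (x=7, y=8) -> (x=6, y=8)
  S (south): blocked, stay at (x=6, y=8)
  E (east): (x=6, y=8) -> (x=7, y=8)
  W (west): (x=7, y=8) -> (x=6, y=8)
  S (south): blocked, stay at (x=6, y=8)
Final: (x=6, y=8)

Answer: Final position: (x=6, y=8)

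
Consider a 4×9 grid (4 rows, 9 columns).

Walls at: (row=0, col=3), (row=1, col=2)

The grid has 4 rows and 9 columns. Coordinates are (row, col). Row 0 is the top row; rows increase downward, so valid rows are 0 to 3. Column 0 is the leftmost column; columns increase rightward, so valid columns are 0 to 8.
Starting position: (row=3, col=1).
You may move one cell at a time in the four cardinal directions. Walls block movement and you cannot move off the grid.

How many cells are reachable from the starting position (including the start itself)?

Answer: Reachable cells: 34

Derivation:
BFS flood-fill from (row=3, col=1):
  Distance 0: (row=3, col=1)
  Distance 1: (row=2, col=1), (row=3, col=0), (row=3, col=2)
  Distance 2: (row=1, col=1), (row=2, col=0), (row=2, col=2), (row=3, col=3)
  Distance 3: (row=0, col=1), (row=1, col=0), (row=2, col=3), (row=3, col=4)
  Distance 4: (row=0, col=0), (row=0, col=2), (row=1, col=3), (row=2, col=4), (row=3, col=5)
  Distance 5: (row=1, col=4), (row=2, col=5), (row=3, col=6)
  Distance 6: (row=0, col=4), (row=1, col=5), (row=2, col=6), (row=3, col=7)
  Distance 7: (row=0, col=5), (row=1, col=6), (row=2, col=7), (row=3, col=8)
  Distance 8: (row=0, col=6), (row=1, col=7), (row=2, col=8)
  Distance 9: (row=0, col=7), (row=1, col=8)
  Distance 10: (row=0, col=8)
Total reachable: 34 (grid has 34 open cells total)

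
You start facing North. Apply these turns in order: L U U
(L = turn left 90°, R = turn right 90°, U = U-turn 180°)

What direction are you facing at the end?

Start: North
  L (left (90° counter-clockwise)) -> West
  U (U-turn (180°)) -> East
  U (U-turn (180°)) -> West
Final: West

Answer: Final heading: West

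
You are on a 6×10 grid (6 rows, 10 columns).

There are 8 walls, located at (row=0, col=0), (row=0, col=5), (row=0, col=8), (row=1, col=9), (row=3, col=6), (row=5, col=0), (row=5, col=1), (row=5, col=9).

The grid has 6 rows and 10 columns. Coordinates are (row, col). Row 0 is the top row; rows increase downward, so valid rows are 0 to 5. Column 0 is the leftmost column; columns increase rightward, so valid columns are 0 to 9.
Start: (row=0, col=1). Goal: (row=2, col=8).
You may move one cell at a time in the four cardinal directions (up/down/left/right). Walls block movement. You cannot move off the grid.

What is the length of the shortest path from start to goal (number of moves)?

BFS from (row=0, col=1) until reaching (row=2, col=8):
  Distance 0: (row=0, col=1)
  Distance 1: (row=0, col=2), (row=1, col=1)
  Distance 2: (row=0, col=3), (row=1, col=0), (row=1, col=2), (row=2, col=1)
  Distance 3: (row=0, col=4), (row=1, col=3), (row=2, col=0), (row=2, col=2), (row=3, col=1)
  Distance 4: (row=1, col=4), (row=2, col=3), (row=3, col=0), (row=3, col=2), (row=4, col=1)
  Distance 5: (row=1, col=5), (row=2, col=4), (row=3, col=3), (row=4, col=0), (row=4, col=2)
  Distance 6: (row=1, col=6), (row=2, col=5), (row=3, col=4), (row=4, col=3), (row=5, col=2)
  Distance 7: (row=0, col=6), (row=1, col=7), (row=2, col=6), (row=3, col=5), (row=4, col=4), (row=5, col=3)
  Distance 8: (row=0, col=7), (row=1, col=8), (row=2, col=7), (row=4, col=5), (row=5, col=4)
  Distance 9: (row=2, col=8), (row=3, col=7), (row=4, col=6), (row=5, col=5)  <- goal reached here
One shortest path (9 moves): (row=0, col=1) -> (row=0, col=2) -> (row=0, col=3) -> (row=0, col=4) -> (row=1, col=4) -> (row=1, col=5) -> (row=1, col=6) -> (row=1, col=7) -> (row=1, col=8) -> (row=2, col=8)

Answer: Shortest path length: 9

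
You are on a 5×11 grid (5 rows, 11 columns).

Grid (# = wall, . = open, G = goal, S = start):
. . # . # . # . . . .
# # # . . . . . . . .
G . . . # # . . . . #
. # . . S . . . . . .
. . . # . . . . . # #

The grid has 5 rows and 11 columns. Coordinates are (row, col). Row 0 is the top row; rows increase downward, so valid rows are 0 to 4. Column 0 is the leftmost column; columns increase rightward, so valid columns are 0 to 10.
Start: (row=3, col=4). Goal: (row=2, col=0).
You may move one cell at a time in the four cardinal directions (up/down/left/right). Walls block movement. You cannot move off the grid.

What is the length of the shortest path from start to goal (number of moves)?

BFS from (row=3, col=4) until reaching (row=2, col=0):
  Distance 0: (row=3, col=4)
  Distance 1: (row=3, col=3), (row=3, col=5), (row=4, col=4)
  Distance 2: (row=2, col=3), (row=3, col=2), (row=3, col=6), (row=4, col=5)
  Distance 3: (row=1, col=3), (row=2, col=2), (row=2, col=6), (row=3, col=7), (row=4, col=2), (row=4, col=6)
  Distance 4: (row=0, col=3), (row=1, col=4), (row=1, col=6), (row=2, col=1), (row=2, col=7), (row=3, col=8), (row=4, col=1), (row=4, col=7)
  Distance 5: (row=1, col=5), (row=1, col=7), (row=2, col=0), (row=2, col=8), (row=3, col=9), (row=4, col=0), (row=4, col=8)  <- goal reached here
One shortest path (5 moves): (row=3, col=4) -> (row=3, col=3) -> (row=3, col=2) -> (row=2, col=2) -> (row=2, col=1) -> (row=2, col=0)

Answer: Shortest path length: 5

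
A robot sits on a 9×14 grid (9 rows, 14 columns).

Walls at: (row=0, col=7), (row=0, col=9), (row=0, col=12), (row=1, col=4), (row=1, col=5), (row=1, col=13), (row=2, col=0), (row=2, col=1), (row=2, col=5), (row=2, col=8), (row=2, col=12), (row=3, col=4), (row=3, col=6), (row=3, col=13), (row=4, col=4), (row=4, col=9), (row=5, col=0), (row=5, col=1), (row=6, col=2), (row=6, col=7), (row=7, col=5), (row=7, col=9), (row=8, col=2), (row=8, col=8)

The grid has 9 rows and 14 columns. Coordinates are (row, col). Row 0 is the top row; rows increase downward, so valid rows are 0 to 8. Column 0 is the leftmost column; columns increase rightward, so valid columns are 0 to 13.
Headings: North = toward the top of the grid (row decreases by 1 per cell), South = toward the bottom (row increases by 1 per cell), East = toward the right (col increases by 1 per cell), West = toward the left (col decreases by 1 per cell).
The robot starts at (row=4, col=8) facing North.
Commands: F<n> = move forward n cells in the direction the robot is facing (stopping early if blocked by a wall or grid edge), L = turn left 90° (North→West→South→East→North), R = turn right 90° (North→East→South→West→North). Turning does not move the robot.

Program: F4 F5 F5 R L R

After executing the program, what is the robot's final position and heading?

Start: (row=4, col=8), facing North
  F4: move forward 1/4 (blocked), now at (row=3, col=8)
  F5: move forward 0/5 (blocked), now at (row=3, col=8)
  F5: move forward 0/5 (blocked), now at (row=3, col=8)
  R: turn right, now facing East
  L: turn left, now facing North
  R: turn right, now facing East
Final: (row=3, col=8), facing East

Answer: Final position: (row=3, col=8), facing East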